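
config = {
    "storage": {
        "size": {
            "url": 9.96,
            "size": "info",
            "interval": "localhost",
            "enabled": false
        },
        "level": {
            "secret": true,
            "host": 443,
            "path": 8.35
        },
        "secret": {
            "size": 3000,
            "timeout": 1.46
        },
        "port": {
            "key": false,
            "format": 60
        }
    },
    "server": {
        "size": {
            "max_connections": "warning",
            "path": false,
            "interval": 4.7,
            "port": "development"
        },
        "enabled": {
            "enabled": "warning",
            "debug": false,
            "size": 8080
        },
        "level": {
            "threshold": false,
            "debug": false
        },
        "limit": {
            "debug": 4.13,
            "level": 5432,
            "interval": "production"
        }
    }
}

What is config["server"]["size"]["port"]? "development"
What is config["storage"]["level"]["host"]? 443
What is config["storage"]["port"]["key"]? False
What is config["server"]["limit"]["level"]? 5432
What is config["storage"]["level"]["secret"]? True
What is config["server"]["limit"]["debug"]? 4.13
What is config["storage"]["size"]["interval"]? "localhost"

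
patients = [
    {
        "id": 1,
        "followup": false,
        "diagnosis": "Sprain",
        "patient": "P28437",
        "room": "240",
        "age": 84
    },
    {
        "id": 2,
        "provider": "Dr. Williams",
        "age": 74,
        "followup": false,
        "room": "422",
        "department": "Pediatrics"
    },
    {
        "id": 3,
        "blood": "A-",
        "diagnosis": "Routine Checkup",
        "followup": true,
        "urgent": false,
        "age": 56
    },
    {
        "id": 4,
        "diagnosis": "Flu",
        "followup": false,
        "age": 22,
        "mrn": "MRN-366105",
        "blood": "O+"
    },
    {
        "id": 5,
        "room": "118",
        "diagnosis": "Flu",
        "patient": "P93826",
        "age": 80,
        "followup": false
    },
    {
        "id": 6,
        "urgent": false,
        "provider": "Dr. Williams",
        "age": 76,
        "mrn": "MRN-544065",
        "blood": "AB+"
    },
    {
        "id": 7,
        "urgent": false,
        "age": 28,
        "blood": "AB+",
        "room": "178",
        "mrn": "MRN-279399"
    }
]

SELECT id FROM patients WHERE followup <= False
[1, 2, 4, 5]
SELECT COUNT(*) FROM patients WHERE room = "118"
1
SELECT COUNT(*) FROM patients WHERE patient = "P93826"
1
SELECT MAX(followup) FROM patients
True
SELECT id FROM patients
[1, 2, 3, 4, 5, 6, 7]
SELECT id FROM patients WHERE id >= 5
[5, 6, 7]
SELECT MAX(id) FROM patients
7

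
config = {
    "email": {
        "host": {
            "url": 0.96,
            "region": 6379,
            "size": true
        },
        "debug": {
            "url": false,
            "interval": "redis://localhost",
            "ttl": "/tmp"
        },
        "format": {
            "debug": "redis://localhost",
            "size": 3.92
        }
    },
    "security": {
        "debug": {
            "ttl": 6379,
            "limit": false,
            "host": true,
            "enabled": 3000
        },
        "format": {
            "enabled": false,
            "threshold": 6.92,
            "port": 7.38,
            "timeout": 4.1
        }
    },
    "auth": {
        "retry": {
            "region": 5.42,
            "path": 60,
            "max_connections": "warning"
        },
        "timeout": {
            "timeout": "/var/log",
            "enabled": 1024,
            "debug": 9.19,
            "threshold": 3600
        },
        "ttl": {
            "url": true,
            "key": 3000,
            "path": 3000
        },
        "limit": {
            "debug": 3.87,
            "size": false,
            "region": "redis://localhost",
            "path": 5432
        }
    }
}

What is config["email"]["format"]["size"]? 3.92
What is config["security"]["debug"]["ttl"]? 6379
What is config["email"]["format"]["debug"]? "redis://localhost"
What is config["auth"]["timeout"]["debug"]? 9.19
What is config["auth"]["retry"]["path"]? 60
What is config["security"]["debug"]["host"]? True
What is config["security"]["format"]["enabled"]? False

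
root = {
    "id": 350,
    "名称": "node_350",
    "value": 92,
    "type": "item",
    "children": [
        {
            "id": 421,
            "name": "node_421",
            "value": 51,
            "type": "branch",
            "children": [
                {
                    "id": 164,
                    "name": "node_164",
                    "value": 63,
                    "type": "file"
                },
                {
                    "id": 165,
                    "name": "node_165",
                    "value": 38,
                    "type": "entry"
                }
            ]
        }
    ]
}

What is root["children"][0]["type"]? "branch"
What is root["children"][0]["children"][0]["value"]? 63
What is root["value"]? 92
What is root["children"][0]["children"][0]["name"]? "node_164"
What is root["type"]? "item"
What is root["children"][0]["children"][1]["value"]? 38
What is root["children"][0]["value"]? 51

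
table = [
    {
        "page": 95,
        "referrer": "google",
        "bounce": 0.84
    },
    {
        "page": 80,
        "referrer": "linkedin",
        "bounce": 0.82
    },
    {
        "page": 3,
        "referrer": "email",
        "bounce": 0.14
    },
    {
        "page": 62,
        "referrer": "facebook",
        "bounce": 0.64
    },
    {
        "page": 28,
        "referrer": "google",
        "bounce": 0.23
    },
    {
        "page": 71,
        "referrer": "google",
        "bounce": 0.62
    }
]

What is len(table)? 6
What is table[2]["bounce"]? 0.14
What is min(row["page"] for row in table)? 3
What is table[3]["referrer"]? "facebook"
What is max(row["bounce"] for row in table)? 0.84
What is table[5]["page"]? 71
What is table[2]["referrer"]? "email"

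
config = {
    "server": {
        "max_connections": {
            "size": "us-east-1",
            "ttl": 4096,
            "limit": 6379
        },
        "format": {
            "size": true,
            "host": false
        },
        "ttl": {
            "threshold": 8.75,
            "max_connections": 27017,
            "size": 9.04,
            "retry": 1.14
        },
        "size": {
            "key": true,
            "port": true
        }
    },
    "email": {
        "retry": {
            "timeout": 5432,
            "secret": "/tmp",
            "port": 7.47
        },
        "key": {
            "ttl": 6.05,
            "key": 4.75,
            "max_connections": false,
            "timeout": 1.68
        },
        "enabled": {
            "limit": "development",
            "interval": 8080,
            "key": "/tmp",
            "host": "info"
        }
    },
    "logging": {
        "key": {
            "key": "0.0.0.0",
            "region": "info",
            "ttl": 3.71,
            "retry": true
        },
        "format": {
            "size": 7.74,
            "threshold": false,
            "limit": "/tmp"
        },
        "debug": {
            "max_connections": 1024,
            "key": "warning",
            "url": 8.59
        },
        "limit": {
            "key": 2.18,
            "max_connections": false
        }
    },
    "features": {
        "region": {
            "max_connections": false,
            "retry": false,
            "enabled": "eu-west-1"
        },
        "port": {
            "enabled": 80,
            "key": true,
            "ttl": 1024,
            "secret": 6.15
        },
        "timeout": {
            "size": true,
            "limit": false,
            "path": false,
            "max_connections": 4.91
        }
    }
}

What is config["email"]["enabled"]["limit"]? "development"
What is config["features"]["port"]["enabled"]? 80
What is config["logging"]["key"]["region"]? "info"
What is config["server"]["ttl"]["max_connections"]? 27017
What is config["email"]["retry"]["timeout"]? 5432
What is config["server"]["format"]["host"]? False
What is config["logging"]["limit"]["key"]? 2.18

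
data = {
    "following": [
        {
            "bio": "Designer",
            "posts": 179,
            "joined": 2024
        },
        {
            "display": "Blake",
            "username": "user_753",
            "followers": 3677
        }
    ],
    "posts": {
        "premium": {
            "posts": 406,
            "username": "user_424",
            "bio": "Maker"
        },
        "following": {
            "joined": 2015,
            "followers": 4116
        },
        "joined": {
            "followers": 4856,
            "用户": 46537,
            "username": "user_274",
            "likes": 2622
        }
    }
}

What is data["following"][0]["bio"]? "Designer"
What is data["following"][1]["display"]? "Blake"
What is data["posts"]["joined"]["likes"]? 2622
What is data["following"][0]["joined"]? 2024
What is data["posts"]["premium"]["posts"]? 406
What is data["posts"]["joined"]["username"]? "user_274"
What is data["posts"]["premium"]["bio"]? "Maker"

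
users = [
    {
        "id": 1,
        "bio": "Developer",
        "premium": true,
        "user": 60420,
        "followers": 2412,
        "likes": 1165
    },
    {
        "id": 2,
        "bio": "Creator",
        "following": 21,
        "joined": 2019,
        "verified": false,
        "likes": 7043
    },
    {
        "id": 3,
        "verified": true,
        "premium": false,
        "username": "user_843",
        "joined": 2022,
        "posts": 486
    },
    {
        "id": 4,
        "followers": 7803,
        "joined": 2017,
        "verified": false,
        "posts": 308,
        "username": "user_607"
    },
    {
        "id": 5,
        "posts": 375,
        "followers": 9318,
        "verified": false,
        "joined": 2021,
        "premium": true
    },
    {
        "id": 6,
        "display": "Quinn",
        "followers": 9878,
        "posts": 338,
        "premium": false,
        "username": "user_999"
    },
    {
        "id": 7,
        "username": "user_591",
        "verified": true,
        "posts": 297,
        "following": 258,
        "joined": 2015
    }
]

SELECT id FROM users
[1, 2, 3, 4, 5, 6, 7]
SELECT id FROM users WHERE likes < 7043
[1]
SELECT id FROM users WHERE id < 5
[1, 2, 3, 4]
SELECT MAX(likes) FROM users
7043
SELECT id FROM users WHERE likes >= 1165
[1, 2]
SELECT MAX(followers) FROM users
9878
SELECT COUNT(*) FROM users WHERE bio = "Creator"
1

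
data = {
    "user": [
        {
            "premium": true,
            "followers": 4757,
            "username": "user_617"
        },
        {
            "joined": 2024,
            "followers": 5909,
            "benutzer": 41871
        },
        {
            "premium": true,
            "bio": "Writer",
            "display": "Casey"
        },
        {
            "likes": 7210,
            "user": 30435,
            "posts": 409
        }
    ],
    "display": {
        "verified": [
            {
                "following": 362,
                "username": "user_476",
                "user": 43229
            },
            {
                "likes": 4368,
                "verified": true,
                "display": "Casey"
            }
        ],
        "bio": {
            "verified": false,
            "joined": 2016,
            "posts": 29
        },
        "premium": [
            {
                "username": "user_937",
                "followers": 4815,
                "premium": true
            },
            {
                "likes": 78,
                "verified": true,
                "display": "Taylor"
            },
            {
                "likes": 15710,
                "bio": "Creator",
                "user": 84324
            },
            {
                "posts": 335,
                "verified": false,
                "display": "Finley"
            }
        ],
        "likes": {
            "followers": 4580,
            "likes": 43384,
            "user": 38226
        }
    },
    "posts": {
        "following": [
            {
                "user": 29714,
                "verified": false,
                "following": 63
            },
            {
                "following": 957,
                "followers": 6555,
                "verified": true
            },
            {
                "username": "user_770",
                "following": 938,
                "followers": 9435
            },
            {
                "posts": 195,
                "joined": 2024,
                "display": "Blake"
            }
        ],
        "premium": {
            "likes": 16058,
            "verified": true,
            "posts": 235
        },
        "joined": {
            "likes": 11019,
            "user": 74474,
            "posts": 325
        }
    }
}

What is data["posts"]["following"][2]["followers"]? 9435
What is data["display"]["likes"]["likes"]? 43384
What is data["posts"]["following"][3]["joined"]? 2024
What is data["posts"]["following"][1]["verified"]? True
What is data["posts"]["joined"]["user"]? 74474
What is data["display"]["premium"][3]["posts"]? 335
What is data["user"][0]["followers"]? 4757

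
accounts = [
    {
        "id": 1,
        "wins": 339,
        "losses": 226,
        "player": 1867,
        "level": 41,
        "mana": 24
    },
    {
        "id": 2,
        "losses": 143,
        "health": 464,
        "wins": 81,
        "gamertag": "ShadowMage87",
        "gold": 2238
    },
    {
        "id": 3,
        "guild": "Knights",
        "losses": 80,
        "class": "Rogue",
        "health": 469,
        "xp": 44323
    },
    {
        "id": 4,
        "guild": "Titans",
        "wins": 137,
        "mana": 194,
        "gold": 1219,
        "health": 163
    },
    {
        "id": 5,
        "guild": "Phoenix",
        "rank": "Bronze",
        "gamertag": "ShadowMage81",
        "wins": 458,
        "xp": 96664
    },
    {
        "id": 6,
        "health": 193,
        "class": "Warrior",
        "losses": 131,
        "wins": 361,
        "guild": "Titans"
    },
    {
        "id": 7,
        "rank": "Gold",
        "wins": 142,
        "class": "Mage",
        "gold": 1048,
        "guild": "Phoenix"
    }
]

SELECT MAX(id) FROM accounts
7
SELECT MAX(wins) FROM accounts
458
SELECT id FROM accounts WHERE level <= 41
[1]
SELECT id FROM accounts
[1, 2, 3, 4, 5, 6, 7]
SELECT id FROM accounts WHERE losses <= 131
[3, 6]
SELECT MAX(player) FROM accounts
1867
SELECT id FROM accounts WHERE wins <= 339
[1, 2, 4, 7]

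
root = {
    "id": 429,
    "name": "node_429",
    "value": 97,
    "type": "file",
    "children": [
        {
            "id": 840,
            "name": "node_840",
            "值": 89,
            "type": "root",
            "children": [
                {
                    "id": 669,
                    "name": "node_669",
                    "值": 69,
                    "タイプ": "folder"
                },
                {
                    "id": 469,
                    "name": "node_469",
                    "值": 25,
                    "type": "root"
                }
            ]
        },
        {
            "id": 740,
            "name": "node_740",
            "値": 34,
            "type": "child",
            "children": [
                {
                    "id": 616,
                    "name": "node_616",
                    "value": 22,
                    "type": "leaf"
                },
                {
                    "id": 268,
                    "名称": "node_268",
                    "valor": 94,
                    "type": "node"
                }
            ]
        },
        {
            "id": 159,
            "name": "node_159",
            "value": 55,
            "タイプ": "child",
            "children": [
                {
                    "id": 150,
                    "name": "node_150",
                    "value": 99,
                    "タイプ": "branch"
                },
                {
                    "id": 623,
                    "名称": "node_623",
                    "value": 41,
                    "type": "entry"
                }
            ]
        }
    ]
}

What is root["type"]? "file"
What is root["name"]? "node_429"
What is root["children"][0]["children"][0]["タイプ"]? "folder"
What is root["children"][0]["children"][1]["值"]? 25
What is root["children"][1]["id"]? 740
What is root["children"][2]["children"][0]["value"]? 99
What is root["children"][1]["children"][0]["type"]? "leaf"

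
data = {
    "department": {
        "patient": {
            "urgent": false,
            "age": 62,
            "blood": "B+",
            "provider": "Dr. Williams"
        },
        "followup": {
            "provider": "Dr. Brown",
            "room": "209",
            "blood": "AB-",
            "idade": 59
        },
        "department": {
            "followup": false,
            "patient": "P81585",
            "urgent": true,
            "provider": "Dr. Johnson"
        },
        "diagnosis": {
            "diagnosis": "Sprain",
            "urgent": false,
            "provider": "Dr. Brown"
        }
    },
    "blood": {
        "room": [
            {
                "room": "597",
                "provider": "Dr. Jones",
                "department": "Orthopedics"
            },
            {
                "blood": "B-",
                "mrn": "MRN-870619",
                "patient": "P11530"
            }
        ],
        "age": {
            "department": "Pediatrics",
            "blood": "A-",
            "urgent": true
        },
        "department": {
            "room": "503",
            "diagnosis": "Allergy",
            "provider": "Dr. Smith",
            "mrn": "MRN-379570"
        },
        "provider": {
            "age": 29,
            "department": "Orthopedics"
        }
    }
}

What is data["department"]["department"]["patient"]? "P81585"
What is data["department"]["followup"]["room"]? "209"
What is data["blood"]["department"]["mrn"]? "MRN-379570"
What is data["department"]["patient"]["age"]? 62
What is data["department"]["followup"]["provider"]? "Dr. Brown"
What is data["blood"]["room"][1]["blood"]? "B-"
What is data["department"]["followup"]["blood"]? "AB-"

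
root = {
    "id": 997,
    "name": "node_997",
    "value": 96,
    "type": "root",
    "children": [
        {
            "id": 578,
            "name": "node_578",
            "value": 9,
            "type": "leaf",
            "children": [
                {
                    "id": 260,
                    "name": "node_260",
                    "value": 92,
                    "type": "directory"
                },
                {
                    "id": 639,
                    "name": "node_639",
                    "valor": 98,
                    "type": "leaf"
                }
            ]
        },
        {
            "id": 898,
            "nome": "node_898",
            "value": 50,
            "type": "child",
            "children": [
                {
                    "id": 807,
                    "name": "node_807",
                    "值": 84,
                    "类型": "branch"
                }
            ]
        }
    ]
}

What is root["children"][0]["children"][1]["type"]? "leaf"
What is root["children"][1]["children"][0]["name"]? "node_807"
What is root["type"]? "root"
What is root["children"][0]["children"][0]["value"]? 92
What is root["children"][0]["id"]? 578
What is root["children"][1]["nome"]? "node_898"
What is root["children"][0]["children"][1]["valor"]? 98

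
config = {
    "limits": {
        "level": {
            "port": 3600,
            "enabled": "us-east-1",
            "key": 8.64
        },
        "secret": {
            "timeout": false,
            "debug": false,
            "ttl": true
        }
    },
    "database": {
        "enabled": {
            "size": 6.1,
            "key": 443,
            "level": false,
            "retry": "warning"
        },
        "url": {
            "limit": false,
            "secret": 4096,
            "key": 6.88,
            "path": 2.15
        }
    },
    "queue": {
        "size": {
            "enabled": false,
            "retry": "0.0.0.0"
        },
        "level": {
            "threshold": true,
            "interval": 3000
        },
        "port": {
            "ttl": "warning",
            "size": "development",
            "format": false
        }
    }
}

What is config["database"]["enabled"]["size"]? 6.1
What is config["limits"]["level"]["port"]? 3600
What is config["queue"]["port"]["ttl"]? "warning"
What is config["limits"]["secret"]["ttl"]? True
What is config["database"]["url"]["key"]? 6.88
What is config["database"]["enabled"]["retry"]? "warning"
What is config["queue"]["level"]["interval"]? 3000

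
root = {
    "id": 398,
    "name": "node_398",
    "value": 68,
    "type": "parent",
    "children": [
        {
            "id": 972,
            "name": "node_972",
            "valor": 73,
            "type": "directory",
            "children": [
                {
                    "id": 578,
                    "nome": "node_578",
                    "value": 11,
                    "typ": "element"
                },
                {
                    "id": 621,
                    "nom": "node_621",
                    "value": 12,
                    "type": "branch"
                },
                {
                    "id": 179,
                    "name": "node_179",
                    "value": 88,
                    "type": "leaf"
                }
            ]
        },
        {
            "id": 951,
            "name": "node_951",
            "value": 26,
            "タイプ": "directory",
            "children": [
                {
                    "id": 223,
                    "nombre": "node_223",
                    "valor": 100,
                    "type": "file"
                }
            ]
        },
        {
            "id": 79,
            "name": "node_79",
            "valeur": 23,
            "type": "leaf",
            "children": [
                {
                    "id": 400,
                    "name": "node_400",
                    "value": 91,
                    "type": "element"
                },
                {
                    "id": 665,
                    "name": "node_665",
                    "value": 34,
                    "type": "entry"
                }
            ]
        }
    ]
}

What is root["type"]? "parent"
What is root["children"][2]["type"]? "leaf"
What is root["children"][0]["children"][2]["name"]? "node_179"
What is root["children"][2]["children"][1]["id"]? 665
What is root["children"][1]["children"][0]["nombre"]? "node_223"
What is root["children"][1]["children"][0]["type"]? "file"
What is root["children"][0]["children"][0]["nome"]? "node_578"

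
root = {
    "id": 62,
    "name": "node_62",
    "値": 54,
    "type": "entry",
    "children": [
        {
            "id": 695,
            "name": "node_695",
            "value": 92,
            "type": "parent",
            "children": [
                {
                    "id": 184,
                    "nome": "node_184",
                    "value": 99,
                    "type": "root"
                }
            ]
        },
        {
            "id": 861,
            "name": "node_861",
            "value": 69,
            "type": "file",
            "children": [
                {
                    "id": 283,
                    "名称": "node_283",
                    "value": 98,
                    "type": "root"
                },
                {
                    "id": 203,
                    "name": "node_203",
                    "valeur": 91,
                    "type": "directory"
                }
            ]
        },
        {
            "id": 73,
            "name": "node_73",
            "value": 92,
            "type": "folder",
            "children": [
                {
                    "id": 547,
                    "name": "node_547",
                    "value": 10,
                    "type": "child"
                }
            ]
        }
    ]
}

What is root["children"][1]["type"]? "file"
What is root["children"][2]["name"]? "node_73"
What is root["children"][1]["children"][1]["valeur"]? 91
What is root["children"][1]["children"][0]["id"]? 283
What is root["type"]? "entry"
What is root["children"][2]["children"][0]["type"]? "child"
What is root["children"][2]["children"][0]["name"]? "node_547"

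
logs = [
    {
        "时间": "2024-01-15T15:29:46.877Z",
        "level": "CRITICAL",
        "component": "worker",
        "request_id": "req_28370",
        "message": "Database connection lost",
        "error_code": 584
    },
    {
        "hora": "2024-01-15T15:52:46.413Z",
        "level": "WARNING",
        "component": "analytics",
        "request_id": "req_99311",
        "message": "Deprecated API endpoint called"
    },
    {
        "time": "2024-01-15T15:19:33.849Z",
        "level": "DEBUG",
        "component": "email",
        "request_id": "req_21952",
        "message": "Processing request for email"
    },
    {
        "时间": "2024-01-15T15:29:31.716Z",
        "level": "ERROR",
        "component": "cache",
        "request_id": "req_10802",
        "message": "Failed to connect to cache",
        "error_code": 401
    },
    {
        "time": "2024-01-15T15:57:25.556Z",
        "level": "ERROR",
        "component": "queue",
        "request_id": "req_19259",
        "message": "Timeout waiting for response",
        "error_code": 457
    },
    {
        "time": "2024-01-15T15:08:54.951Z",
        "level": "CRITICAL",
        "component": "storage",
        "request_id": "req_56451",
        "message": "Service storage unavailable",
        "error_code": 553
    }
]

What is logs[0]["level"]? "CRITICAL"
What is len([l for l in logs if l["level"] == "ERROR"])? 2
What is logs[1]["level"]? "WARNING"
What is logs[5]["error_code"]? 553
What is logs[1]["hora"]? "2024-01-15T15:52:46.413Z"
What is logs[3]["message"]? "Failed to connect to cache"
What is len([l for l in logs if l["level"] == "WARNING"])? 1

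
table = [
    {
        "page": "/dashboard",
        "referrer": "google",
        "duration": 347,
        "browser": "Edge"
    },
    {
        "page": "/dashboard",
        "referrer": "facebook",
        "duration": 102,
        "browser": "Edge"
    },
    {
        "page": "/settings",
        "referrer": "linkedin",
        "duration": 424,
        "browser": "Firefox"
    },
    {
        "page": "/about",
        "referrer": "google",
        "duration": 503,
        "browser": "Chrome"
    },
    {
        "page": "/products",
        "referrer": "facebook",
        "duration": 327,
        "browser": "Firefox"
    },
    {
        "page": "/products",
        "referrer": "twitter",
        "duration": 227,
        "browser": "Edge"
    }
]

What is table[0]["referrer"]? "google"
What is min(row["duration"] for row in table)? 102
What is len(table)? 6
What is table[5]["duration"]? 227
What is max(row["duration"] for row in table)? 503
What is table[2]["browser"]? "Firefox"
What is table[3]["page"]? "/about"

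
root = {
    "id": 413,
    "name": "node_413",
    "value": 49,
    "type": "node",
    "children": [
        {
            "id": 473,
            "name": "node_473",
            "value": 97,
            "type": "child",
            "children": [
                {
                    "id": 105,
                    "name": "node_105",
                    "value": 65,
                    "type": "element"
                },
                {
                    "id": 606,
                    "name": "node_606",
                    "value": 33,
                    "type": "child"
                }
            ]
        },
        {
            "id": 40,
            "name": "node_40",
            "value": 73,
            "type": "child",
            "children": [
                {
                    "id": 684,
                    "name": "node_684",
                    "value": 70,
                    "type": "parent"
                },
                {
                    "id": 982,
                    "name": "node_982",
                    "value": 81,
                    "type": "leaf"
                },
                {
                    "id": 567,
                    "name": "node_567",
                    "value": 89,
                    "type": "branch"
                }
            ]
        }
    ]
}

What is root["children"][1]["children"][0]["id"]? 684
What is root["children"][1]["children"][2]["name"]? "node_567"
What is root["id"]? 413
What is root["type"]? "node"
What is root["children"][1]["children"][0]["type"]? "parent"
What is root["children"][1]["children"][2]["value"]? 89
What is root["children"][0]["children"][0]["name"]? "node_105"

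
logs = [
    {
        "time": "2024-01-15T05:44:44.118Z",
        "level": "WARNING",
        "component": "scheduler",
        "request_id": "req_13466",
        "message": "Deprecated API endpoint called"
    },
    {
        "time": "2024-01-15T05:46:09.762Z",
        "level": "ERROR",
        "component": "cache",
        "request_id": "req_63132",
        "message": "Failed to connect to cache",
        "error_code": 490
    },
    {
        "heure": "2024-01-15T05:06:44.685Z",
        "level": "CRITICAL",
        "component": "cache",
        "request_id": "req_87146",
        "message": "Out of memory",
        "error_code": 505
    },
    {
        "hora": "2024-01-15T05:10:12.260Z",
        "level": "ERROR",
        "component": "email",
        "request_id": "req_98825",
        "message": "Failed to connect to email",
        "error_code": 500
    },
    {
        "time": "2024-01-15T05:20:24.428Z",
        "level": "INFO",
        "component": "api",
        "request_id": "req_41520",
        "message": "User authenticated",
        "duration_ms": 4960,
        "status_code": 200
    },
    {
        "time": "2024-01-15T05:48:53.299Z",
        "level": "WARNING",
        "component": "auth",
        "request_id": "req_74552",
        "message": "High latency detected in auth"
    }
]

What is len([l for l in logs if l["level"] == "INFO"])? 1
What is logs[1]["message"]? "Failed to connect to cache"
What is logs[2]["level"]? "CRITICAL"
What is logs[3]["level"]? "ERROR"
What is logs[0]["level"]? "WARNING"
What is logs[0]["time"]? "2024-01-15T05:44:44.118Z"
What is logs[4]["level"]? "INFO"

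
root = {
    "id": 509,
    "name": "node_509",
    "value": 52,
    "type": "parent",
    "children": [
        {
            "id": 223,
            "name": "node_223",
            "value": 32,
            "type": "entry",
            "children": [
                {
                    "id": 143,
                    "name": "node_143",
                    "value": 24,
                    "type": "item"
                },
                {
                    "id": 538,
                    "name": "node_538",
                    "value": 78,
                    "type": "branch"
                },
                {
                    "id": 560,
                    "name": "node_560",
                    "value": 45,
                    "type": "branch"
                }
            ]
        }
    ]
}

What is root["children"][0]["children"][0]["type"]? "item"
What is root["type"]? "parent"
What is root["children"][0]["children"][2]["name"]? "node_560"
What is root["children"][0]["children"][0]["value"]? 24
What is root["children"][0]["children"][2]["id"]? 560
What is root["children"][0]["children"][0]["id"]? 143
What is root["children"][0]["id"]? 223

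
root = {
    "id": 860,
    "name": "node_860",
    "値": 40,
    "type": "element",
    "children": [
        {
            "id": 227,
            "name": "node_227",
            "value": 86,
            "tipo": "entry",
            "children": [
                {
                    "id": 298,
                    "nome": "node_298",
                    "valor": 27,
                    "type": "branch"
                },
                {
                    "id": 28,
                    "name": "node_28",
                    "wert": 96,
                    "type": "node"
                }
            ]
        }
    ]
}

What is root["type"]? "element"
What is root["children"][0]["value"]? 86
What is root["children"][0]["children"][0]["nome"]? "node_298"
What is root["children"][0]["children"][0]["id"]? 298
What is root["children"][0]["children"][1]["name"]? "node_28"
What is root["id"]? 860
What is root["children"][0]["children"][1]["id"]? 28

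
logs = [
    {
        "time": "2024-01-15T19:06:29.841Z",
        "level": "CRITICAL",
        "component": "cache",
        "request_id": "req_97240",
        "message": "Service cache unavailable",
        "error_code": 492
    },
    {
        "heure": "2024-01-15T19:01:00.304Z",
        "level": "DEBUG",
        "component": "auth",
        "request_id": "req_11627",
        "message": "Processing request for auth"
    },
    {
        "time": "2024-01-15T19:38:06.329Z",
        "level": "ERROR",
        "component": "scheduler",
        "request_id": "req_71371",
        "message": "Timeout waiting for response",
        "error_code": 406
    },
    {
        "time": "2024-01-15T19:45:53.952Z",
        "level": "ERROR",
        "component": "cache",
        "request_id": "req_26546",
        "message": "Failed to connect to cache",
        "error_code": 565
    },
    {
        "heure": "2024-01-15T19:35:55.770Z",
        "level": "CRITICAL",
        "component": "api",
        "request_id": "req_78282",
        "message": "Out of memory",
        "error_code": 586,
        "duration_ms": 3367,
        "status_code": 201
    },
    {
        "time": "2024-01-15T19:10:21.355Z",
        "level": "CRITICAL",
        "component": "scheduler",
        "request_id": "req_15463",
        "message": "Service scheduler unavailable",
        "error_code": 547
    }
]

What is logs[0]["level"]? "CRITICAL"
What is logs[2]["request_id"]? "req_71371"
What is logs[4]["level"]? "CRITICAL"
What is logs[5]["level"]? "CRITICAL"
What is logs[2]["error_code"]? 406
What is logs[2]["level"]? "ERROR"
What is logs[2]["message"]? "Timeout waiting for response"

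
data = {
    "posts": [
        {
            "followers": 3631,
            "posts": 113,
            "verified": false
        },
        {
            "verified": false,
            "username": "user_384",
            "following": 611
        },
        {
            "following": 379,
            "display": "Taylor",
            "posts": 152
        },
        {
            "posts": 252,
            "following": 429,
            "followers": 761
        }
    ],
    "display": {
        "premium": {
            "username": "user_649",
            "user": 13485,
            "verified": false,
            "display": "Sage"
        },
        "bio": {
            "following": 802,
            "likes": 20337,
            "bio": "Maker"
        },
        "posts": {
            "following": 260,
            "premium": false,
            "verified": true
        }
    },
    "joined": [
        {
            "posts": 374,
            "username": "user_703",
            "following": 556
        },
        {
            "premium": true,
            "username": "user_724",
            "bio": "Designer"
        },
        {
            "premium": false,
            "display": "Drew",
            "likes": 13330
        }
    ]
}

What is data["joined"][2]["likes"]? 13330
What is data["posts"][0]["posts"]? 113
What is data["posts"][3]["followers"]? 761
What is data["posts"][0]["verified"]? False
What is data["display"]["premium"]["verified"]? False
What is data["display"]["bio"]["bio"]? "Maker"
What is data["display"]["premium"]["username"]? "user_649"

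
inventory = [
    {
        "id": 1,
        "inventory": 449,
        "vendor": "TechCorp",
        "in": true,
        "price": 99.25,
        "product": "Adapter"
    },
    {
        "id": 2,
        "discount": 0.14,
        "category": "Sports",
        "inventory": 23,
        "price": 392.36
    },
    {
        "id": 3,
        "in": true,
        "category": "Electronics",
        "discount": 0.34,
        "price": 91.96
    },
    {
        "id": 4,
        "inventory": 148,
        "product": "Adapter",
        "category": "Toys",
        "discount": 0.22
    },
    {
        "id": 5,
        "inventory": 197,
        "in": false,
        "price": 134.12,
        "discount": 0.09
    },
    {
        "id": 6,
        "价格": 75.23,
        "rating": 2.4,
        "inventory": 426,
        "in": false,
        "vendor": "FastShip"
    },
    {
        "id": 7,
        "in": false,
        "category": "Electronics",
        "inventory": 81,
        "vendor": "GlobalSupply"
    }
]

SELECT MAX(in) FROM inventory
True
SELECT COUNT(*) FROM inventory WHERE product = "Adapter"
2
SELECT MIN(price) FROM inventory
91.96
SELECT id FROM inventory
[1, 2, 3, 4, 5, 6, 7]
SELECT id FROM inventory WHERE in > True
[]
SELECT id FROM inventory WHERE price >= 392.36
[2]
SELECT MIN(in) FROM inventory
False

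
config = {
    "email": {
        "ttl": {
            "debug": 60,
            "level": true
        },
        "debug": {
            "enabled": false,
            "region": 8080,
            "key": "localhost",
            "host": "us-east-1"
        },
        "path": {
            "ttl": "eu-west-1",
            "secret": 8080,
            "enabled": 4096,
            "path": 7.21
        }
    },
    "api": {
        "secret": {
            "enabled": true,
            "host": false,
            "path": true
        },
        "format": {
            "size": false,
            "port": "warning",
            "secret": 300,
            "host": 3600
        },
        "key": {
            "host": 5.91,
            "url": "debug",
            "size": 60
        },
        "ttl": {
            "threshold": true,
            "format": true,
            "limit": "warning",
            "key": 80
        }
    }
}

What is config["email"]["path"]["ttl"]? "eu-west-1"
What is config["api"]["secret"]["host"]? False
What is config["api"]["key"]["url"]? "debug"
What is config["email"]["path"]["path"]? 7.21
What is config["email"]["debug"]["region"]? 8080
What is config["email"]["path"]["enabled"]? 4096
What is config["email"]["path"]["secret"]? 8080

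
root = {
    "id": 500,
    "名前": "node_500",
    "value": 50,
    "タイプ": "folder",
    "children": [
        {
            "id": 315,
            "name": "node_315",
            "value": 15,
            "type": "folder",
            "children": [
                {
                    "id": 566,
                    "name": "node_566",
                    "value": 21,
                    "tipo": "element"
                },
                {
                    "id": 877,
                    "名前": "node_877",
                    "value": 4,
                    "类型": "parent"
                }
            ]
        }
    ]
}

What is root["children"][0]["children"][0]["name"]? "node_566"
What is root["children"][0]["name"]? "node_315"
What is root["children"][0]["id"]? 315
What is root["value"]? 50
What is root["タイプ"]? "folder"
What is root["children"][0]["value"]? 15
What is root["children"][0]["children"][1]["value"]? 4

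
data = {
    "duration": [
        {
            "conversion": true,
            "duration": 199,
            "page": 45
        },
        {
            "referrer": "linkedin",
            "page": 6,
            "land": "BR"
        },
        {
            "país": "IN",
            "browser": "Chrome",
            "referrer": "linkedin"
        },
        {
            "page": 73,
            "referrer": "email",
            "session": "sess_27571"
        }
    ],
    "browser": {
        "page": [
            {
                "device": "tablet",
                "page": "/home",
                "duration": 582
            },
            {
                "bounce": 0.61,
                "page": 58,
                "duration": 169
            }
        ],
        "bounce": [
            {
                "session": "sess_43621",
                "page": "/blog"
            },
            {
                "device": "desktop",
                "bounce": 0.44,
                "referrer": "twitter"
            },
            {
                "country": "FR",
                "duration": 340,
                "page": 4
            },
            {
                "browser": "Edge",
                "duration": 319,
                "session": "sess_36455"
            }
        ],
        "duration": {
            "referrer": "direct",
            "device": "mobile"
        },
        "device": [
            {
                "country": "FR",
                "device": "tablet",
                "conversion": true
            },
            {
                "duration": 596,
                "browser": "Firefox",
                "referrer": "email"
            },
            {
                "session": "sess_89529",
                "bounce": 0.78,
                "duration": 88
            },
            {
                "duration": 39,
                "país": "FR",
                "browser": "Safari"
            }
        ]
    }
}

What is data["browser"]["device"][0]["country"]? "FR"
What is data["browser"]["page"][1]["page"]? 58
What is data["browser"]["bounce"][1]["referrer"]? "twitter"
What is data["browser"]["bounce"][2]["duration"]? 340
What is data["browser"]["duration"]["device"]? "mobile"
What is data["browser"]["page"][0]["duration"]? 582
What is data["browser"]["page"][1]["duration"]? 169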